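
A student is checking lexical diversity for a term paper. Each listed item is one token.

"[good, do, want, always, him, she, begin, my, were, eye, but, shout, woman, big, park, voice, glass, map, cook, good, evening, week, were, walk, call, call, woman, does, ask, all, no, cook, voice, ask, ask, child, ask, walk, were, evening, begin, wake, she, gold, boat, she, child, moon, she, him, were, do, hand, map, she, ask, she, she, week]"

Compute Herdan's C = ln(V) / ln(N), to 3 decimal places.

0.858

N = 59, V = 33.
ln(V) = 3.496508, ln(N) = 4.077537
C = 3.496508 / 4.077537 = 0.858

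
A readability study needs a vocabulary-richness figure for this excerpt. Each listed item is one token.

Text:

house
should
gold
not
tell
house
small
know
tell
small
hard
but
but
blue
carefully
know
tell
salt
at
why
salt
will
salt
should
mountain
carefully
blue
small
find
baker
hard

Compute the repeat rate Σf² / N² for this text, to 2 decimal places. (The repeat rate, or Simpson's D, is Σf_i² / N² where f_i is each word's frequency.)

0.07

Frequencies: tell:3, small:3, salt:3, house:2, should:2, know:2, hard:2, but:2, blue:2, carefully:2, gold:1, not:1, at:1, why:1, will:1, mountain:1, find:1, baker:1
Σf² = 63; N² = 961
Repeat rate = 63 / 961 = 0.07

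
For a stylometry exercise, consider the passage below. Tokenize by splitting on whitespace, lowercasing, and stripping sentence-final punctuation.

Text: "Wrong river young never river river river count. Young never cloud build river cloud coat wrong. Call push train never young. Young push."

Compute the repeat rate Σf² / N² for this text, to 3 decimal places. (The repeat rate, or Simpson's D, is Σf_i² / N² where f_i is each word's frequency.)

Frequencies: river:5, young:4, never:3, wrong:2, cloud:2, push:2, count:1, build:1, coat:1, call:1, train:1
Σf² = 67; N² = 529
Repeat rate = 67 / 529 = 0.127

0.127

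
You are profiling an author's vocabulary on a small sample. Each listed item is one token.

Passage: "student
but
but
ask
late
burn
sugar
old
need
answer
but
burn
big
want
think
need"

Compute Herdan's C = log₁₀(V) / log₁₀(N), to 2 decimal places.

N = 16, V = 12.
log₁₀(V) = 1.079181, log₁₀(N) = 1.204120
C = 1.079181 / 1.204120 = 0.90

0.90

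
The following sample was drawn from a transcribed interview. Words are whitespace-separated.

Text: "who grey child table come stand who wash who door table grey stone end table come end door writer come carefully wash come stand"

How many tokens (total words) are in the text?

Tokens: who, grey, child, table, come, stand, who, wash, who, door, table, grey, stone, end, table, come, end, door, writer, come, carefully, wash, come, stand
N = 24

24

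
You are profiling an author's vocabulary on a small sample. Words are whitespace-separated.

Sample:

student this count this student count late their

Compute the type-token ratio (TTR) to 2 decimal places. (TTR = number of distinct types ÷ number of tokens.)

0.63

N = 8 tokens, V = 5 types.
TTR = V / N = 5 / 8 = 0.63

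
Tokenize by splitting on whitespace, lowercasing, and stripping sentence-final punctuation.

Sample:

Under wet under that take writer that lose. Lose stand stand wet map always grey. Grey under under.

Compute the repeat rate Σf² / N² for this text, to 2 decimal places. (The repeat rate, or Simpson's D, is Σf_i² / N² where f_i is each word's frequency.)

Frequencies: under:4, wet:2, that:2, lose:2, stand:2, grey:2, take:1, writer:1, map:1, always:1
Σf² = 40; N² = 324
Repeat rate = 40 / 324 = 0.12

0.12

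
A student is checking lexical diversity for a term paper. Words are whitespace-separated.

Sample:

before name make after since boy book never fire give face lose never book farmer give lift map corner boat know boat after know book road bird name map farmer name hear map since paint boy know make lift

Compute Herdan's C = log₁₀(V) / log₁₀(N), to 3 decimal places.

N = 39, V = 22.
log₁₀(V) = 1.342423, log₁₀(N) = 1.591065
C = 1.342423 / 1.591065 = 0.844

0.844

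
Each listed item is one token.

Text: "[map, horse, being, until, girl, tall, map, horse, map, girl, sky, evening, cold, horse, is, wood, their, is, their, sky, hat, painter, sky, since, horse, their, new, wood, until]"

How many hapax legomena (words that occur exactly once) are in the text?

8

Frequencies: horse:4, map:3, sky:3, their:3, until:2, girl:2, is:2, wood:2, being:1, tall:1, evening:1, cold:1, hat:1, painter:1, since:1, new:1
Hapax (freq=1): being, cold, evening, hat, new, painter, since, tall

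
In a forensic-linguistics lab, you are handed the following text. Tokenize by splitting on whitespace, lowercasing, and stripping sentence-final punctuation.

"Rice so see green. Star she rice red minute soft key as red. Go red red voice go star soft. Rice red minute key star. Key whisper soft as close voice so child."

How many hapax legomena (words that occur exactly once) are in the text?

Frequencies: red:5, rice:3, star:3, soft:3, key:3, so:2, minute:2, as:2, go:2, voice:2, see:1, green:1, she:1, whisper:1, close:1, child:1
Hapax (freq=1): child, close, green, see, she, whisper

6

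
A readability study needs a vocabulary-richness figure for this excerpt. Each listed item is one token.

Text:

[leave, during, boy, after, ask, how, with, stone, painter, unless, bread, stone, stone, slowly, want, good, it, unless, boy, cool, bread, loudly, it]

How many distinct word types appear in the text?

17

Distinct types: {after, ask, boy, bread, cool, during, good, how, it, leave, loudly, painter, slowly, stone, unless, want, with}
V = 17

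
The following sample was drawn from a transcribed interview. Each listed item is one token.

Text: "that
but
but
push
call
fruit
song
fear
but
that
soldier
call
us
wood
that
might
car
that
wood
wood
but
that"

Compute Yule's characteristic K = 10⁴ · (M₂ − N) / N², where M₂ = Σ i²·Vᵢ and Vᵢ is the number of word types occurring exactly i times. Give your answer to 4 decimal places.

Frequencies: that:5, but:4, wood:3, call:2, push:1, fruit:1, song:1, fear:1, soldier:1, us:1, might:1, car:1
N = 22. Frequency spectrum: V_1=8, V_2=1, V_3=1, V_4=1, V_5=1
M₂ = 1²·8 + 2²·1 + 3²·1 + 4²·1 + 5²·1 = 62
K = 10000 × (62 − 22) / 22² = 826.4463

826.4463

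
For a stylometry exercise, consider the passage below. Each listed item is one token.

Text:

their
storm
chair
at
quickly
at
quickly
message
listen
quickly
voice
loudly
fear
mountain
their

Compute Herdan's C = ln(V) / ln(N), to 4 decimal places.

0.8855

N = 15, V = 11.
ln(V) = 2.397895, ln(N) = 2.708050
C = 2.397895 / 2.708050 = 0.8855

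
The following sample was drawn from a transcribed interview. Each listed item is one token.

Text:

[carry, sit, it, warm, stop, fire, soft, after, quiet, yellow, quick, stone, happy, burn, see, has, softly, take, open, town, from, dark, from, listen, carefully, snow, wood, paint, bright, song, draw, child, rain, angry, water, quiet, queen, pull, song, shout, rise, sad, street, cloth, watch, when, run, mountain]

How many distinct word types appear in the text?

Distinct types: {after, angry, bright, burn, carefully, carry, child, cloth, dark, draw, fire, from, happy, has, it, listen, mountain, open, paint, pull, queen, quick, quiet, rain, rise, run, sad, see, shout, sit, snow, soft, softly, song, stone, stop, street, take, town, warm, watch, water, when, wood, yellow}
V = 45

45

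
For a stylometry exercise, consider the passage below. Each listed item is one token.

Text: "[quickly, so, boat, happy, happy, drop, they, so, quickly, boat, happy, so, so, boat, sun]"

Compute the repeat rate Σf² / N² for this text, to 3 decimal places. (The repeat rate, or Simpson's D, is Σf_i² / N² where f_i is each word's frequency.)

Frequencies: so:4, boat:3, happy:3, quickly:2, drop:1, they:1, sun:1
Σf² = 41; N² = 225
Repeat rate = 41 / 225 = 0.182

0.182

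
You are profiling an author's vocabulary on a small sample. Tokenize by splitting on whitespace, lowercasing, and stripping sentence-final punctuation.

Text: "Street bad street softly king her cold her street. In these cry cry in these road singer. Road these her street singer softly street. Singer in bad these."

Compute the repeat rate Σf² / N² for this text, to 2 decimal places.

Frequencies: street:5, these:4, her:3, in:3, singer:3, bad:2, softly:2, cry:2, road:2, king:1, cold:1
Σf² = 86; N² = 784
Repeat rate = 86 / 784 = 0.11

0.11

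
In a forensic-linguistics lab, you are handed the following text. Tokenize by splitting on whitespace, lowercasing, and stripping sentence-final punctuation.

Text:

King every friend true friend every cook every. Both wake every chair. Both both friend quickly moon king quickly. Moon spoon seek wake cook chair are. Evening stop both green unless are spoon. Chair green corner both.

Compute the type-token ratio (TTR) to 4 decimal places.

0.4865

N = 37 tokens, V = 18 types.
TTR = V / N = 18 / 37 = 0.4865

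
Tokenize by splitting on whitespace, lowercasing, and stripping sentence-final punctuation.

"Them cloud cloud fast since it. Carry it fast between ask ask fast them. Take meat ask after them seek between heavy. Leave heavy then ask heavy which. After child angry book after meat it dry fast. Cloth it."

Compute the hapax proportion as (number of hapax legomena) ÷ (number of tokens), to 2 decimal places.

Frequencies: fast:4, it:4, ask:4, them:3, after:3, heavy:3, cloud:2, between:2, meat:2, since:1, carry:1, take:1, seek:1, leave:1, then:1, which:1, child:1, angry:1, book:1, dry:1, … (1 more, each freq 1)
Hapax count = 12; token count = 39.
Ratio = 12 / 39 = 0.31

0.31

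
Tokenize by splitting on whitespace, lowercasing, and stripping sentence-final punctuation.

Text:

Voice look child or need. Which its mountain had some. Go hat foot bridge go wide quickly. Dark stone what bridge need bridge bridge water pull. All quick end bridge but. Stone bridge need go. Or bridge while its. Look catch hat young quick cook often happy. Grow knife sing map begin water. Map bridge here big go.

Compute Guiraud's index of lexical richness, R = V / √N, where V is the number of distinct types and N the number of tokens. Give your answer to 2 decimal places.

4.99

N = 58, V = 38.
√N = 7.615773
R = 38 / 7.615773 = 4.99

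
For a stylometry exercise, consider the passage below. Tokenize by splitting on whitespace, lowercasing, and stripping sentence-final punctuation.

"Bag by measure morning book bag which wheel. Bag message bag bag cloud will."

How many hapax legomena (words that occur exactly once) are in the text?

Frequencies: bag:5, by:1, measure:1, morning:1, book:1, which:1, wheel:1, message:1, cloud:1, will:1
Hapax (freq=1): book, by, cloud, measure, message, morning, wheel, which, will

9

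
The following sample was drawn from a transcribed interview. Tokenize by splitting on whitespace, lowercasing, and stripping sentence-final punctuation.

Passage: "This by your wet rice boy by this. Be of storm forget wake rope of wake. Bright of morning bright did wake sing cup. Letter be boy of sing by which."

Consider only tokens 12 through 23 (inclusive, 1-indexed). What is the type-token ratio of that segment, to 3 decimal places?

Segment tokens 12–23: forget, wake, rope, of, wake, bright, of, morning, bright, did, wake, sing
Segment N = 12, segment V = 8.
TTR = 8 / 12 = 0.667

0.667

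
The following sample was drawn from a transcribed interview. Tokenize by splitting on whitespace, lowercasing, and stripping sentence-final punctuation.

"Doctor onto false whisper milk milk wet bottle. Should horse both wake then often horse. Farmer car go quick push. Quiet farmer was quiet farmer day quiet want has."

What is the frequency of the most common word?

Frequencies: farmer:3, quiet:3, milk:2, horse:2, doctor:1, onto:1, false:1, whisper:1, wet:1, bottle:1, should:1, both:1, wake:1, then:1, often:1, car:1, go:1, quick:1, push:1, was:1, … (3 more, each freq 1)
Most common: 'farmer' with frequency 3.

3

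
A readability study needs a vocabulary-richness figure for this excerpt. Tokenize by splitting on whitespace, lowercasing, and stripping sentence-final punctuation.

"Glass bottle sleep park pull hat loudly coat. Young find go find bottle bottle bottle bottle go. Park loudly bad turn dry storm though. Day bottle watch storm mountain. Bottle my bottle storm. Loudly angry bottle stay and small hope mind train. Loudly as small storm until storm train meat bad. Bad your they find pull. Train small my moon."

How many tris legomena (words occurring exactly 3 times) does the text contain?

Frequencies: bottle:9, storm:5, loudly:4, find:3, bad:3, small:3, train:3, park:2, pull:2, go:2, my:2, glass:1, sleep:1, hat:1, coat:1, young:1, turn:1, dry:1, though:1, day:1, … (13 more, each freq 1)
Words with frequency 3: bad, find, small, train

4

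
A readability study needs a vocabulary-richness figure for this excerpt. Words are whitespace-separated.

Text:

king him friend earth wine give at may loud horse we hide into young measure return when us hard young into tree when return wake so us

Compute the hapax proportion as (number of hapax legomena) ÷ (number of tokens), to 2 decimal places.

0.63

Frequencies: into:2, young:2, return:2, when:2, us:2, king:1, him:1, friend:1, earth:1, wine:1, give:1, at:1, may:1, loud:1, horse:1, we:1, hide:1, measure:1, hard:1, tree:1, … (2 more, each freq 1)
Hapax count = 17; token count = 27.
Ratio = 17 / 27 = 0.63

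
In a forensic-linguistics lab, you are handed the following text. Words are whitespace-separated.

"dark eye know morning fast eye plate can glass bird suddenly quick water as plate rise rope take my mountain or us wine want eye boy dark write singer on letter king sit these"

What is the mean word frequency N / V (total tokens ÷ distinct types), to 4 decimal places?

1.1333

N = 34 tokens, V = 30 types.
Mean frequency = N / V = 34 / 30 = 1.1333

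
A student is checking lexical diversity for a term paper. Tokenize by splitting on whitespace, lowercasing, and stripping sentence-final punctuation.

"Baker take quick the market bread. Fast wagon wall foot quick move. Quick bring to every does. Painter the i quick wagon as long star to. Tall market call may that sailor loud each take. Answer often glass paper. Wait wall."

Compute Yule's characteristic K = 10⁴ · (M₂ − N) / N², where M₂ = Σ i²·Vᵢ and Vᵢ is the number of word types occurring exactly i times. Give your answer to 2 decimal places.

142.77

Frequencies: quick:4, take:2, the:2, market:2, wagon:2, wall:2, to:2, baker:1, bread:1, fast:1, foot:1, move:1, bring:1, every:1, does:1, painter:1, i:1, as:1, long:1, star:1, … (12 more, each freq 1)
N = 41. Frequency spectrum: V_1=25, V_2=6, V_4=1
M₂ = 1²·25 + 2²·6 + 4²·1 = 65
K = 10000 × (65 − 41) / 41² = 142.77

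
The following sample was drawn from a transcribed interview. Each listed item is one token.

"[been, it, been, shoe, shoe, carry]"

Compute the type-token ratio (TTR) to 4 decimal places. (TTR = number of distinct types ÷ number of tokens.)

N = 6 tokens, V = 4 types.
TTR = V / N = 4 / 6 = 0.6667

0.6667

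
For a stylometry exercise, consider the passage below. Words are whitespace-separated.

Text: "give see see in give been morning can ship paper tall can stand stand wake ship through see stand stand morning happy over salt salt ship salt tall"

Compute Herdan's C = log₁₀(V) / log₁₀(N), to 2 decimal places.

0.81

N = 28, V = 15.
log₁₀(V) = 1.176091, log₁₀(N) = 1.447158
C = 1.176091 / 1.447158 = 0.81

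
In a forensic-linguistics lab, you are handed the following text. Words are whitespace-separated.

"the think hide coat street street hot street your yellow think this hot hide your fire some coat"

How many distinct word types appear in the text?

Distinct types: {coat, fire, hide, hot, some, street, the, think, this, yellow, your}
V = 11

11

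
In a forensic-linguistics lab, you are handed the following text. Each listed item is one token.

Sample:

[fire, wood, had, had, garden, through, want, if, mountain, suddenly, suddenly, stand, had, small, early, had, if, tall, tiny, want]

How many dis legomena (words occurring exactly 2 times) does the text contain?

Frequencies: had:4, want:2, if:2, suddenly:2, fire:1, wood:1, garden:1, through:1, mountain:1, stand:1, small:1, early:1, tall:1, tiny:1
Words with frequency 2: if, suddenly, want

3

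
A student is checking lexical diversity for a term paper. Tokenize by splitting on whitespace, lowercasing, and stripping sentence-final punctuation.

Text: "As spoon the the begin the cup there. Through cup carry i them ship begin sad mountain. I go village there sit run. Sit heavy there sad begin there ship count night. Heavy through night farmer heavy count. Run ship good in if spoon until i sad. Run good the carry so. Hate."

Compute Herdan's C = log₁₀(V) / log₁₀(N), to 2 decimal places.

0.83

N = 53, V = 27.
log₁₀(V) = 1.431364, log₁₀(N) = 1.724276
C = 1.431364 / 1.724276 = 0.83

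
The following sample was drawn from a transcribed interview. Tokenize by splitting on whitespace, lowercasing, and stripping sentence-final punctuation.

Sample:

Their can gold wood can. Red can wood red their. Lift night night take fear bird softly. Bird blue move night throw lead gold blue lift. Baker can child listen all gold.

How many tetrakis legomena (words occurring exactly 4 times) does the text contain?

Frequencies: can:4, gold:3, night:3, their:2, wood:2, red:2, lift:2, bird:2, blue:2, take:1, fear:1, softly:1, move:1, throw:1, lead:1, baker:1, child:1, listen:1, all:1
Words with frequency 4: can

1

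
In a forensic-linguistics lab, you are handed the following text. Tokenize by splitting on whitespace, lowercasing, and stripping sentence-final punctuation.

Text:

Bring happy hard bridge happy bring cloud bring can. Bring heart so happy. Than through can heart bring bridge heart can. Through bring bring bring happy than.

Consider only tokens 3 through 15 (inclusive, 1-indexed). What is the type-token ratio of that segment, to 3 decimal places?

0.769

Segment tokens 3–15: hard, bridge, happy, bring, cloud, bring, can, bring, heart, so, happy, than, through
Segment N = 13, segment V = 10.
TTR = 10 / 13 = 0.769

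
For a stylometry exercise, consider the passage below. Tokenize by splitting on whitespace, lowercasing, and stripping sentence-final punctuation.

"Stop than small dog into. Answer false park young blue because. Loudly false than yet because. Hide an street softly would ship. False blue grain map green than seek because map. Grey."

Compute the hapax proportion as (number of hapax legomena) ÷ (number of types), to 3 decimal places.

Frequencies: than:3, false:3, because:3, blue:2, map:2, stop:1, small:1, dog:1, into:1, answer:1, park:1, young:1, loudly:1, yet:1, hide:1, an:1, street:1, softly:1, would:1, ship:1, … (4 more, each freq 1)
Hapax count = 19; type count = 24.
Ratio = 19 / 24 = 0.792

0.792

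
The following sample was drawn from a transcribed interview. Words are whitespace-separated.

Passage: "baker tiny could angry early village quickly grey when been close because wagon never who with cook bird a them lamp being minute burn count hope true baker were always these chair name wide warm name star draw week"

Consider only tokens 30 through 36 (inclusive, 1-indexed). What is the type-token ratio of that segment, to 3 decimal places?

Segment tokens 30–36: always, these, chair, name, wide, warm, name
Segment N = 7, segment V = 6.
TTR = 6 / 7 = 0.857

0.857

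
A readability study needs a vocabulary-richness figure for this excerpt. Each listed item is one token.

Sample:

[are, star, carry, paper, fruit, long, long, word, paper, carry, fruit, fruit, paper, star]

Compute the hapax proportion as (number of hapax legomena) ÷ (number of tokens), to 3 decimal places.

Frequencies: paper:3, fruit:3, star:2, carry:2, long:2, are:1, word:1
Hapax count = 2; token count = 14.
Ratio = 2 / 14 = 0.143

0.143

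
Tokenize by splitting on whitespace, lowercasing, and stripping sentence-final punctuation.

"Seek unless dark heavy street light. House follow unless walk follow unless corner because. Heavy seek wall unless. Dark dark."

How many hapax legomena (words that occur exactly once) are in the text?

Frequencies: unless:4, dark:3, seek:2, heavy:2, follow:2, street:1, light:1, house:1, walk:1, corner:1, because:1, wall:1
Hapax (freq=1): because, corner, house, light, street, walk, wall

7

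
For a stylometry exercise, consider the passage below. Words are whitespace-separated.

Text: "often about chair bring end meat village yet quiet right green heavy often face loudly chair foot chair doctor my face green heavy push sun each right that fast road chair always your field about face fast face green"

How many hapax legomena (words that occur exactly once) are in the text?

18

Frequencies: chair:4, face:4, green:3, often:2, about:2, right:2, heavy:2, fast:2, bring:1, end:1, meat:1, village:1, yet:1, quiet:1, loudly:1, foot:1, doctor:1, my:1, push:1, sun:1, … (6 more, each freq 1)
Hapax (freq=1): always, bring, doctor, each, end, field, foot, loudly, meat, my, push, quiet, road, sun, that, village, yet, your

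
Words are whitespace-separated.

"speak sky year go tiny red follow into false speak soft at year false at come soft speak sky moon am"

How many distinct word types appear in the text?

14

Distinct types: {am, at, come, false, follow, go, into, moon, red, sky, soft, speak, tiny, year}
V = 14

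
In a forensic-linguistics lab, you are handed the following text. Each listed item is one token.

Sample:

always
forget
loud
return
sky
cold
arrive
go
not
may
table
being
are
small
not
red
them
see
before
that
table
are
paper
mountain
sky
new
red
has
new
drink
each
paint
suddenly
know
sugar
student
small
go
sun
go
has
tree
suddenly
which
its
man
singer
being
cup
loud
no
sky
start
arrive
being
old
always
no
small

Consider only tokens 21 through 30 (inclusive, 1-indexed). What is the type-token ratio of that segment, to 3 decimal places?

Segment tokens 21–30: table, are, paper, mountain, sky, new, red, has, new, drink
Segment N = 10, segment V = 9.
TTR = 9 / 10 = 0.900

0.900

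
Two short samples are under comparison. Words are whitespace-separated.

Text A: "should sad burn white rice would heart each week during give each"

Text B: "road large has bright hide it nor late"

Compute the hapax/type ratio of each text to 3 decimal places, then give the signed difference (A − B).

A: hapax=10, V=11, ratio=0.909
B: hapax=8, V=8, ratio=1.000
Difference = 0.909 − 1.000 = -0.091

-0.091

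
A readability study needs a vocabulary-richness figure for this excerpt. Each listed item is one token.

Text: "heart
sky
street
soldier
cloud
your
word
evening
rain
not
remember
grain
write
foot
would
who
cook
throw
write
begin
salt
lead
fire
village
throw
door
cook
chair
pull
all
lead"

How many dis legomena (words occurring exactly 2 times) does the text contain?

4

Frequencies: write:2, cook:2, throw:2, lead:2, heart:1, sky:1, street:1, soldier:1, cloud:1, your:1, word:1, evening:1, rain:1, not:1, remember:1, grain:1, foot:1, would:1, who:1, begin:1, … (7 more, each freq 1)
Words with frequency 2: cook, lead, throw, write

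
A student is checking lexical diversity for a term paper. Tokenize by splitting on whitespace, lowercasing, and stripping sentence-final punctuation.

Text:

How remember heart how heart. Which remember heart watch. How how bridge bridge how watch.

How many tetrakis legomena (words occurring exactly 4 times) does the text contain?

Frequencies: how:5, heart:3, remember:2, watch:2, bridge:2, which:1
Words with frequency 4: (none)

0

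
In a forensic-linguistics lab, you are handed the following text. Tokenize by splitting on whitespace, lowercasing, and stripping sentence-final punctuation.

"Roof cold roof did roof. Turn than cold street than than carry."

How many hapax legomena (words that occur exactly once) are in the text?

Frequencies: roof:3, than:3, cold:2, did:1, turn:1, street:1, carry:1
Hapax (freq=1): carry, did, street, turn

4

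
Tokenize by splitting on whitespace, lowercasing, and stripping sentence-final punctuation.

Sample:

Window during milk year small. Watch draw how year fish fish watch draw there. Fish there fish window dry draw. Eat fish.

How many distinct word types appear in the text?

Distinct types: {draw, dry, during, eat, fish, how, milk, small, there, watch, window, year}
V = 12

12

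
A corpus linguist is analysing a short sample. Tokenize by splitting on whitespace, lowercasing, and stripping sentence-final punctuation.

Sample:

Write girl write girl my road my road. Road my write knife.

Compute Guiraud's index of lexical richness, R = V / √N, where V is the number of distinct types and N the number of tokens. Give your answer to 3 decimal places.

1.443

N = 12, V = 5.
√N = 3.464102
R = 5 / 3.464102 = 1.443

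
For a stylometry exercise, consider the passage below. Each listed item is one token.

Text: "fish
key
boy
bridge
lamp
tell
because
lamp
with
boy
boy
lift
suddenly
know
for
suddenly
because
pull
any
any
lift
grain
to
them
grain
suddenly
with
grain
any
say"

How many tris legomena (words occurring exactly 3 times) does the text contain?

Frequencies: boy:3, suddenly:3, any:3, grain:3, lamp:2, because:2, with:2, lift:2, fish:1, key:1, bridge:1, tell:1, know:1, for:1, pull:1, to:1, them:1, say:1
Words with frequency 3: any, boy, grain, suddenly

4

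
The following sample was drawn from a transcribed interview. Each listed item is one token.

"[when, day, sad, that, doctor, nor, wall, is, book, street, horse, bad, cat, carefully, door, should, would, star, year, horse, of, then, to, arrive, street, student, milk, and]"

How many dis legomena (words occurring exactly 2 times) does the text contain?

2

Frequencies: street:2, horse:2, when:1, day:1, sad:1, that:1, doctor:1, nor:1, wall:1, is:1, book:1, bad:1, cat:1, carefully:1, door:1, should:1, would:1, star:1, year:1, of:1, … (6 more, each freq 1)
Words with frequency 2: horse, street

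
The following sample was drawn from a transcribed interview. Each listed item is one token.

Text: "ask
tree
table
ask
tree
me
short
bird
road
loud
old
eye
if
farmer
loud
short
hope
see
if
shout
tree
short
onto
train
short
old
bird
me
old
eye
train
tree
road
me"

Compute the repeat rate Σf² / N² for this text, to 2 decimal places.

Frequencies: tree:4, short:4, me:3, old:3, ask:2, bird:2, road:2, loud:2, eye:2, if:2, train:2, table:1, farmer:1, hope:1, see:1, shout:1, onto:1
Σf² = 84; N² = 1156
Repeat rate = 84 / 1156 = 0.07

0.07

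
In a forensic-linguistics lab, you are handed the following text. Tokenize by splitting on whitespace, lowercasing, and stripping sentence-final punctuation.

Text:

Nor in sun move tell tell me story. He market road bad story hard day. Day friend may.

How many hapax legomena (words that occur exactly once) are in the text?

Frequencies: tell:2, story:2, day:2, nor:1, in:1, sun:1, move:1, me:1, he:1, market:1, road:1, bad:1, hard:1, friend:1, may:1
Hapax (freq=1): bad, friend, hard, he, in, market, may, me, move, nor, road, sun

12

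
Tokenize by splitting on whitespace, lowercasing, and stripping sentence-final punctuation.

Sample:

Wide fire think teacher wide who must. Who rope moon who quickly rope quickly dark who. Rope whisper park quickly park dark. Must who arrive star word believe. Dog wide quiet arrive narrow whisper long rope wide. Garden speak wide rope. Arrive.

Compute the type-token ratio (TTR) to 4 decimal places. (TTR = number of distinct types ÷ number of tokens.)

0.5238

N = 42 tokens, V = 22 types.
TTR = V / N = 22 / 42 = 0.5238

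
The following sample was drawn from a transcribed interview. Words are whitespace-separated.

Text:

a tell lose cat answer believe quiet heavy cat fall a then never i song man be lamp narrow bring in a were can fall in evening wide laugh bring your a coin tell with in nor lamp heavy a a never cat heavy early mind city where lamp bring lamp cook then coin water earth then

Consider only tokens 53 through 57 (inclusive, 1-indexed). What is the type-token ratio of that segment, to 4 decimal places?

Segment tokens 53–57: then, coin, water, earth, then
Segment N = 5, segment V = 4.
TTR = 4 / 5 = 0.8000

0.8000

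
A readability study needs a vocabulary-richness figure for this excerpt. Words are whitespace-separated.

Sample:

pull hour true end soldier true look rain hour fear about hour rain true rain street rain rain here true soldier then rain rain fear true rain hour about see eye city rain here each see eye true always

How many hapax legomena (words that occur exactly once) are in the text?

Frequencies: rain:9, true:6, hour:4, soldier:2, fear:2, about:2, here:2, see:2, eye:2, pull:1, end:1, look:1, street:1, then:1, city:1, each:1, always:1
Hapax (freq=1): always, city, each, end, look, pull, street, then

8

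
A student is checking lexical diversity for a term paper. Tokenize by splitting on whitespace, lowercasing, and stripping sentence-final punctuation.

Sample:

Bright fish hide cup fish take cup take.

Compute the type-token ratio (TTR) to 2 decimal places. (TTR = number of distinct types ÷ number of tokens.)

0.63

N = 8 tokens, V = 5 types.
TTR = V / N = 5 / 8 = 0.63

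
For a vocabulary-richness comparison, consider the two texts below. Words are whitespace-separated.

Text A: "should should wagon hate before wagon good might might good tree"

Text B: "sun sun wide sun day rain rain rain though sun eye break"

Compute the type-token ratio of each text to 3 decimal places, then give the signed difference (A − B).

0.053

TTR(A) = 7/11 = 0.636
TTR(B) = 7/12 = 0.583
Difference = 0.636 − 0.583 = 0.053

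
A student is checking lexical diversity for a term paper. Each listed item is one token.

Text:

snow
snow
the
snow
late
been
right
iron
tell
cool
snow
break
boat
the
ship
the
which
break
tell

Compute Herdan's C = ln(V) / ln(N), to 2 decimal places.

0.84

N = 19, V = 12.
ln(V) = 2.484907, ln(N) = 2.944439
C = 2.484907 / 2.944439 = 0.84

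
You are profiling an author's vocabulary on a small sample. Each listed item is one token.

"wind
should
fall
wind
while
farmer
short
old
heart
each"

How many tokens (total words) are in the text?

Tokens: wind, should, fall, wind, while, farmer, short, old, heart, each
N = 10

10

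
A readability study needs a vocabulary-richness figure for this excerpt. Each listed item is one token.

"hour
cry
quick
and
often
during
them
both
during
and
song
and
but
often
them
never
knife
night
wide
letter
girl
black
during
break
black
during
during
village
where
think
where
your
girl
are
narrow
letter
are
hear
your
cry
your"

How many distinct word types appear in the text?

25

Distinct types: {and, are, black, both, break, but, cry, during, girl, hear, hour, knife, letter, narrow, never, night, often, quick, song, them, think, village, where, wide, your}
V = 25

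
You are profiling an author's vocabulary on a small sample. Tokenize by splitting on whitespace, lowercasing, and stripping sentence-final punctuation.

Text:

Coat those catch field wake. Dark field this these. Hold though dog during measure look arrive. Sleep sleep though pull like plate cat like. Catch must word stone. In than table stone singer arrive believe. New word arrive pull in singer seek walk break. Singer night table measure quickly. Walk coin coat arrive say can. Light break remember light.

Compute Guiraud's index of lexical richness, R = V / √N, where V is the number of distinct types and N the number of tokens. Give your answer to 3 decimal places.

N = 59, V = 39.
√N = 7.681146
R = 39 / 7.681146 = 5.077

5.077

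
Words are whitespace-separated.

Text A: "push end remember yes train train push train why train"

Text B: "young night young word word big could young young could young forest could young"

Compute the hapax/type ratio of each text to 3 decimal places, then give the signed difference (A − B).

0.167

A: hapax=4, V=6, ratio=0.667
B: hapax=3, V=6, ratio=0.500
Difference = 0.667 − 0.500 = 0.167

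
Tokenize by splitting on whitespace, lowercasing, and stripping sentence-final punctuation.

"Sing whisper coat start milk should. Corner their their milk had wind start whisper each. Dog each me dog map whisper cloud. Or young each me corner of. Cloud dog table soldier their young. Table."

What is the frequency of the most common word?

3

Frequencies: whisper:3, their:3, each:3, dog:3, start:2, milk:2, corner:2, me:2, cloud:2, young:2, table:2, sing:1, coat:1, should:1, had:1, wind:1, map:1, or:1, of:1, soldier:1
Most common: 'whisper' with frequency 3.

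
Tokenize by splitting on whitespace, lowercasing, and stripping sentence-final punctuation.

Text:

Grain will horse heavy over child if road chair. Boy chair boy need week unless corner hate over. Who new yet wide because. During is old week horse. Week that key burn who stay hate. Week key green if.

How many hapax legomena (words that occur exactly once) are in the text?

19

Frequencies: week:4, horse:2, over:2, if:2, chair:2, boy:2, hate:2, who:2, key:2, grain:1, will:1, heavy:1, child:1, road:1, need:1, unless:1, corner:1, new:1, yet:1, wide:1, … (8 more, each freq 1)
Hapax (freq=1): because, burn, child, corner, during, grain, green, heavy, is, need, new, old, road, stay, that, unless, wide, will, yet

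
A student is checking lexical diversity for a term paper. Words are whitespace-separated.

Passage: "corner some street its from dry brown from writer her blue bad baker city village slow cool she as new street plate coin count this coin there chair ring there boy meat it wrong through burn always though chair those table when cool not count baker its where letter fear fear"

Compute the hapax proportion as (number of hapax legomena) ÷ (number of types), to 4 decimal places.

Frequencies: street:2, its:2, from:2, baker:2, cool:2, coin:2, count:2, there:2, chair:2, fear:2, corner:1, some:1, dry:1, brown:1, writer:1, her:1, blue:1, bad:1, city:1, village:1, … (21 more, each freq 1)
Hapax count = 31; type count = 41.
Ratio = 31 / 41 = 0.7561

0.7561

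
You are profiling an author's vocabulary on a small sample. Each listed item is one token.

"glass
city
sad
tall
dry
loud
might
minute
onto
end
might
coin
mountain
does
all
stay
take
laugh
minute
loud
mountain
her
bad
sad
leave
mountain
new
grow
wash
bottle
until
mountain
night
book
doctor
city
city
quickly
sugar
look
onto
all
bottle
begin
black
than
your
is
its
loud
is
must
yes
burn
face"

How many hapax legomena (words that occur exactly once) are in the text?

31

Frequencies: mountain:4, city:3, loud:3, sad:2, might:2, minute:2, onto:2, all:2, bottle:2, is:2, glass:1, tall:1, dry:1, end:1, coin:1, does:1, stay:1, take:1, laugh:1, her:1, … (21 more, each freq 1)
Hapax (freq=1): bad, begin, black, book, burn, coin, doctor, does, dry, end, face, glass, grow, her, its, laugh, leave, look, must, new, night, quickly, stay, sugar, take, tall, than, until, wash, yes, your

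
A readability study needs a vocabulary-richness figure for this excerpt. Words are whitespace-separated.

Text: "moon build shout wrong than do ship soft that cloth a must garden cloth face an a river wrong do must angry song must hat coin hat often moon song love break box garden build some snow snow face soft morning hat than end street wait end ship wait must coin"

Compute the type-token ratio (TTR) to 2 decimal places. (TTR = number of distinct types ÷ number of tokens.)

0.59

N = 51 tokens, V = 30 types.
TTR = V / N = 30 / 51 = 0.59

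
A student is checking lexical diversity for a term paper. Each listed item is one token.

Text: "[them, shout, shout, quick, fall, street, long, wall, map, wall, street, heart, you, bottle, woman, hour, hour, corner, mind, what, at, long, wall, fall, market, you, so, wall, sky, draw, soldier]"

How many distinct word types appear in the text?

22

Distinct types: {at, bottle, corner, draw, fall, heart, hour, long, map, market, mind, quick, shout, sky, so, soldier, street, them, wall, what, woman, you}
V = 22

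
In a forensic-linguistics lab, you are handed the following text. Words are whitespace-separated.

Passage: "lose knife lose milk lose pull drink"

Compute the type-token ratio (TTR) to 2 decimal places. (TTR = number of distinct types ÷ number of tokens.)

N = 7 tokens, V = 5 types.
TTR = V / N = 5 / 7 = 0.71

0.71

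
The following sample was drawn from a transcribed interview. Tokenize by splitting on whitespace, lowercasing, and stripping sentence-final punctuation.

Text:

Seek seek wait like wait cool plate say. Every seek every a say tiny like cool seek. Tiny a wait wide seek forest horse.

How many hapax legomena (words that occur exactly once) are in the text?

Frequencies: seek:5, wait:3, like:2, cool:2, say:2, every:2, a:2, tiny:2, plate:1, wide:1, forest:1, horse:1
Hapax (freq=1): forest, horse, plate, wide

4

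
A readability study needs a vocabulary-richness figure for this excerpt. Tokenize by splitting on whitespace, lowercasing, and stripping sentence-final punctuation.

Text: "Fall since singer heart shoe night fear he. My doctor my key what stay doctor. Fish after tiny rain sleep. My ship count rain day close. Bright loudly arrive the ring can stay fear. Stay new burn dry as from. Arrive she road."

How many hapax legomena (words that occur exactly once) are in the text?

29

Frequencies: my:3, stay:3, fear:2, doctor:2, rain:2, arrive:2, fall:1, since:1, singer:1, heart:1, shoe:1, night:1, he:1, key:1, what:1, fish:1, after:1, tiny:1, sleep:1, ship:1, … (15 more, each freq 1)
Hapax (freq=1): after, as, bright, burn, can, close, count, day, dry, fall, fish, from, he, heart, key, loudly, new, night, ring, road, she, ship, shoe, since, singer, sleep, the, tiny, what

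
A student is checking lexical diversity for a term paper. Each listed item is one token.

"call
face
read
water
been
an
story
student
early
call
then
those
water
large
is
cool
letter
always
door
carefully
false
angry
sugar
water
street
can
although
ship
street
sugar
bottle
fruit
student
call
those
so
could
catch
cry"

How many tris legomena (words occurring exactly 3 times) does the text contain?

2

Frequencies: call:3, water:3, student:2, those:2, sugar:2, street:2, face:1, read:1, been:1, an:1, story:1, early:1, then:1, large:1, is:1, cool:1, letter:1, always:1, door:1, carefully:1, … (11 more, each freq 1)
Words with frequency 3: call, water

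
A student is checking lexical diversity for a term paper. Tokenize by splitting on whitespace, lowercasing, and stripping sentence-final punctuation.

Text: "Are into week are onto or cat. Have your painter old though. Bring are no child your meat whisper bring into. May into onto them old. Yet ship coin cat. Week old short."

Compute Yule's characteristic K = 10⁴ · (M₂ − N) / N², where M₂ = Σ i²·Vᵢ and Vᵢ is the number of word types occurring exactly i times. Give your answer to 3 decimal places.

Frequencies: are:3, into:3, old:3, week:2, onto:2, cat:2, your:2, bring:2, or:1, have:1, painter:1, though:1, no:1, child:1, meat:1, whisper:1, may:1, them:1, yet:1, ship:1, … (2 more, each freq 1)
N = 33. Frequency spectrum: V_1=14, V_2=5, V_3=3
M₂ = 1²·14 + 2²·5 + 3²·3 = 61
K = 10000 × (61 − 33) / 33² = 257.117

257.117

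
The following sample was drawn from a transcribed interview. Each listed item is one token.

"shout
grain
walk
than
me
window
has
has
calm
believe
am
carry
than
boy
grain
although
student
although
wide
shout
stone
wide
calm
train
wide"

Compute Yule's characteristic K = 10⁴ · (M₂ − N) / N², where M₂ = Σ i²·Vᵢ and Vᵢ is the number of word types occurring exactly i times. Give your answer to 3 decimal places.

288.000

Frequencies: wide:3, shout:2, grain:2, than:2, has:2, calm:2, although:2, walk:1, me:1, window:1, believe:1, am:1, carry:1, boy:1, student:1, stone:1, train:1
N = 25. Frequency spectrum: V_1=10, V_2=6, V_3=1
M₂ = 1²·10 + 2²·6 + 3²·1 = 43
K = 10000 × (43 − 25) / 25² = 288.000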